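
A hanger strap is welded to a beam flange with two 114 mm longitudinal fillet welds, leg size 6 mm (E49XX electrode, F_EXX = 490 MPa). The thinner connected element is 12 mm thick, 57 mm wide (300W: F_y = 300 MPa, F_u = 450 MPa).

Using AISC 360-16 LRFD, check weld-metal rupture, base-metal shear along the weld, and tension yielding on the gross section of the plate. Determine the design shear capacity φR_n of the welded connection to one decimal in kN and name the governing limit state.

Weld metal: throat = 0.707×6 = 4.242 mm, L = 2×114 = 228 mm. φR_n = 0.75 × 0.6 × 490 × 4.242 × 228 = 213.3 kN.
Base metal shear (12 mm plate): yield φR_n = 1.0×0.6×300×12×228 = 492.5 kN; rupture φR_n = 0.75×0.6×450×12×228 = 554.0 kN; take 492.5 kN (yield).
Tension yield (gross): A_g = 57×12 = 684 mm². φR_n = 0.90 × 300 × 684 = 184.7 kN.
Governing: min(213.3, 492.5, 184.7) = 184.7 kN → gross-section yield.

184.7 kN (gross-section yield governs)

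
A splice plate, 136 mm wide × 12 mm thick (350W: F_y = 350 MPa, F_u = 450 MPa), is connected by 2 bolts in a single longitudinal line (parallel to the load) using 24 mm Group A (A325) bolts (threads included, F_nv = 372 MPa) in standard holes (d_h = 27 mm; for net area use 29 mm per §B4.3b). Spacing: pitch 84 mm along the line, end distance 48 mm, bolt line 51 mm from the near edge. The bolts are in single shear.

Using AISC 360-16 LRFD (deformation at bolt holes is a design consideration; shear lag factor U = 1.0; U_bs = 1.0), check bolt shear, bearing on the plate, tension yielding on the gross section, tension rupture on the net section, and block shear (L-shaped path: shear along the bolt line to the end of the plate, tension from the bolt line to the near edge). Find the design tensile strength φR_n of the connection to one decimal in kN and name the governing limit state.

252.4 kN (bolt shear governs)

Bolt shear: A_b = π(24)²/4 = 452.39 mm². φR_n = 0.75 × 372 × 452.39 × 2 × 1 = 252.4 kN.
Bearing (12 mm plate, F_u = 450 MPa): end bolts L_c = 48 − 27/2 = 34.5, R_n = min(1.2×34.5×12×450, 2.4×24×12×450) = 223.56 kN/bolt; interior L_c = 84 − 27 = 57, R_n = 311.04 kN/bolt. φR_n = 0.75 × (1×223.56 + 1×311.04) = 401.0 kN.
Tension yield (gross): A_g = 136×12 = 1632 mm². φR_n = 0.90 × 350 × 1632 = 514.1 kN.
Tension rupture (net): A_n = (136 − 1×29)×12 = 1284 mm² (U = 1.0, A_e = A_n). φR_n = 0.75 × 450 × 1284 = 433.4 kN.
Block shear: shear path 1×[48+1×84] = 1×132 mm, A_gv = 1584, A_nv = 1×(132 − 1.5×29)×12 = 1062 mm²; tension to near edge: (51 − 0.5×29)×12 = 438 mm². R_n = min(0.6×450×1062, 0.6×350×1584) + 1.0×450×438 = min(286.74, 332.64) + 197.1 = 483.84 kN. φR_n = 0.75 × 483.84 = 362.9 kN.
Governing: min(252.4, 401.0, 514.1, 433.4, 362.9) = 252.4 kN → bolt shear.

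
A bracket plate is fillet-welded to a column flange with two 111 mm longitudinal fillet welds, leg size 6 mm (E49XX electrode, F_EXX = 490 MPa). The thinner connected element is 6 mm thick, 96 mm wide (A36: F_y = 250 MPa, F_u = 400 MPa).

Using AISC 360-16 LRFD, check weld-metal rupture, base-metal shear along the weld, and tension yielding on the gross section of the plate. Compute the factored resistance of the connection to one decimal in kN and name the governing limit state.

129.6 kN (gross-section yield governs)

Weld metal: throat = 0.707×6 = 4.242 mm, L = 2×111 = 222 mm. φR_n = 0.75 × 0.6 × 490 × 4.242 × 222 = 207.7 kN.
Base metal shear (6 mm plate): yield φR_n = 1.0×0.6×250×6×222 = 199.8 kN; rupture φR_n = 0.75×0.6×400×6×222 = 239.8 kN; take 199.8 kN (yield).
Tension yield (gross): A_g = 96×6 = 576 mm². φR_n = 0.90 × 250 × 576 = 129.6 kN.
Governing: min(207.7, 199.8, 129.6) = 129.6 kN → gross-section yield.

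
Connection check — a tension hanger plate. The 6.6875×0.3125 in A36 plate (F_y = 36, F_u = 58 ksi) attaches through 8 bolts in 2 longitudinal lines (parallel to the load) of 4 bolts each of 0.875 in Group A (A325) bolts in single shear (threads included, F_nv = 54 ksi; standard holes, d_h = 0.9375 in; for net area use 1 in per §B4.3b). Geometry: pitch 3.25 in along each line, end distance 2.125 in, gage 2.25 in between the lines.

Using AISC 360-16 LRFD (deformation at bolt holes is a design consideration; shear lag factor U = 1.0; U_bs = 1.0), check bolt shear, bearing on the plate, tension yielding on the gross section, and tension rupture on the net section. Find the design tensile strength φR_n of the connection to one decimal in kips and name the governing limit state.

Bolt shear: A_b = π(0.875)²/4 = 0.60132 in². φR_n = 0.75 × 54 × 0.60132 × 8 × 1 = 194.8 kips.
Bearing (0.3125 in plate, F_u = 58 ksi): end bolts L_c = 2.125 − 0.9375/2 = 1.65625, R_n = min(1.2×1.65625×0.3125×58, 2.4×0.875×0.3125×58) = 36.023 kips/bolt; interior L_c = 3.25 − 0.9375 = 2.3125, R_n = 38.063 kips/bolt. φR_n = 0.75 × (2×36.023 + 6×38.063) = 225.3 kips.
Tension yield (gross): A_g = 6.6875×0.3125 = 2.0898 in². φR_n = 0.90 × 36 × 2.0898 = 67.7 kips.
Tension rupture (net): A_n = (6.6875 − 2×1)×0.3125 = 1.4648 in² (U = 1.0, A_e = A_n). φR_n = 0.75 × 58 × 1.4648 = 63.7 kips.
Governing: min(194.8, 225.3, 67.7, 63.7) = 63.7 kips → net-section rupture.

63.7 kips (net-section rupture governs)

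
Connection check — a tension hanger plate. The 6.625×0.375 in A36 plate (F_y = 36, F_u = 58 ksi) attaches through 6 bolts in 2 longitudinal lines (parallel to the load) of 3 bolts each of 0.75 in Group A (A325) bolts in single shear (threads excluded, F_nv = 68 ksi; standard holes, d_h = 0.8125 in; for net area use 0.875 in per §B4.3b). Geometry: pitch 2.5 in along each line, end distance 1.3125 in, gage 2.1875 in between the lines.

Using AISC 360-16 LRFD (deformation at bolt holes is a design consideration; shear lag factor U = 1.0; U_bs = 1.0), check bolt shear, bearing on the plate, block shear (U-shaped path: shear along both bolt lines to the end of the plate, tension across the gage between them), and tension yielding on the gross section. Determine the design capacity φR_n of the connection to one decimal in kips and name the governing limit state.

80.5 kips (gross-section yield governs)

Bolt shear: A_b = π(0.75)²/4 = 0.44179 in². φR_n = 0.75 × 68 × 0.44179 × 6 × 1 = 135.2 kips.
Bearing (0.375 in plate, F_u = 58 ksi): end bolts L_c = 1.3125 − 0.8125/2 = 0.90625, R_n = min(1.2×0.90625×0.375×58, 2.4×0.75×0.375×58) = 23.653 kips/bolt; interior L_c = 2.5 − 0.8125 = 1.6875, R_n = 39.15 kips/bolt. φR_n = 0.75 × (2×23.653 + 4×39.15) = 152.9 kips.
Block shear: shear path 2×[1.3125+2×2.5] = 2×6.3125 in, A_gv = 4.7344, A_nv = 2×(6.3125 − 2.5×0.875)×0.375 = 3.0938 in²; tension across gage: (2.1875 − 1×0.875)×0.375 = 0.49219 in². R_n = min(0.6×58×3.0938, 0.6×36×4.7344) + 1.0×58×0.49219 = min(107.66, 102.26) + 28.547 = 130.81 kips. φR_n = 0.75 × 130.81 = 98.1 kips.
Tension yield (gross): A_g = 6.625×0.375 = 2.4844 in². φR_n = 0.90 × 36 × 2.4844 = 80.5 kips.
Governing: min(135.2, 152.9, 98.1, 80.5) = 80.5 kips → gross-section yield.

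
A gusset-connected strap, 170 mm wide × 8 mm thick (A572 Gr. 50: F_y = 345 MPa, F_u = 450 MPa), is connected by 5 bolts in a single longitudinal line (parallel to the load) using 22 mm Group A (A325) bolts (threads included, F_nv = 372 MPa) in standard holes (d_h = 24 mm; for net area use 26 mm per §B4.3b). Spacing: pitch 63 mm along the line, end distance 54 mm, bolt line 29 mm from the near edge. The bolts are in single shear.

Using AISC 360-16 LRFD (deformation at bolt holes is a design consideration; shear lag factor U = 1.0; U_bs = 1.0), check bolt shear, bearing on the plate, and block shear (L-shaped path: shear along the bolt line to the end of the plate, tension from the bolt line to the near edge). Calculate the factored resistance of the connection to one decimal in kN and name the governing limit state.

349.4 kN (block shear governs)

Bolt shear: A_b = π(22)²/4 = 380.13 mm². φR_n = 0.75 × 372 × 380.13 × 5 × 1 = 530.3 kN.
Bearing (8 mm plate, F_u = 450 MPa): end bolts L_c = 54 − 24/2 = 42, R_n = min(1.2×42×8×450, 2.4×22×8×450) = 181.44 kN/bolt; interior L_c = 63 − 24 = 39, R_n = 168.48 kN/bolt. φR_n = 0.75 × (1×181.44 + 4×168.48) = 641.5 kN.
Block shear: shear path 1×[54+4×63] = 1×306 mm, A_gv = 2448, A_nv = 1×(306 − 4.5×26)×8 = 1512 mm²; tension to near edge: (29 − 0.5×26)×8 = 128 mm². R_n = min(0.6×450×1512, 0.6×345×2448) + 1.0×450×128 = min(408.24, 506.74) + 57.6 = 465.84 kN. φR_n = 0.75 × 465.84 = 349.4 kN.
Governing: min(530.3, 641.5, 349.4) = 349.4 kN → block shear.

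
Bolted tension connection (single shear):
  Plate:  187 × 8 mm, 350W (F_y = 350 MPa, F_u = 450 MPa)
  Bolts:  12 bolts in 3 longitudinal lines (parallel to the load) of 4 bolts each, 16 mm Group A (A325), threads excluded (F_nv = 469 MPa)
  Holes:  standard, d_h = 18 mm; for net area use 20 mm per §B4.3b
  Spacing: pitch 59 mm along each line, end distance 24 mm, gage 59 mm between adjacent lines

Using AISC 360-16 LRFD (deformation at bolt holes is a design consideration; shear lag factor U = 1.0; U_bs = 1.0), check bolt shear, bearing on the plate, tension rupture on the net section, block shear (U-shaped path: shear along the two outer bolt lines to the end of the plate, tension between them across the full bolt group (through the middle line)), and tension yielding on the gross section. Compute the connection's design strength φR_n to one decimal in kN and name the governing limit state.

Bolt shear: A_b = π(16)²/4 = 201.06 mm². φR_n = 0.75 × 469 × 201.06 × 12 × 1 = 848.7 kN.
Bearing (8 mm plate, F_u = 450 MPa): end bolts L_c = 24 − 18/2 = 15, R_n = min(1.2×15×8×450, 2.4×16×8×450) = 64.8 kN/bolt; interior L_c = 59 − 18 = 41, R_n = 138.24 kN/bolt. φR_n = 0.75 × (3×64.8 + 9×138.24) = 1078.9 kN.
Tension rupture (net): A_n = (187 − 3×20)×8 = 1016 mm² (U = 1.0, A_e = A_n). φR_n = 0.75 × 450 × 1016 = 342.9 kN.
Block shear: shear path 2×[24+3×59] = 2×201 mm, A_gv = 3216, A_nv = 2×(201 − 3.5×20)×8 = 2096 mm²; tension across gage: (118 − 2×20)×8 = 624 mm². R_n = min(0.6×450×2096, 0.6×350×3216) + 1.0×450×624 = min(565.92, 675.36) + 280.8 = 846.72 kN. φR_n = 0.75 × 846.72 = 635.0 kN.
Tension yield (gross): A_g = 187×8 = 1496 mm². φR_n = 0.90 × 350 × 1496 = 471.2 kN.
Governing: min(848.7, 1078.9, 342.9, 635.0, 471.2) = 342.9 kN → net-section rupture.

342.9 kN (net-section rupture governs)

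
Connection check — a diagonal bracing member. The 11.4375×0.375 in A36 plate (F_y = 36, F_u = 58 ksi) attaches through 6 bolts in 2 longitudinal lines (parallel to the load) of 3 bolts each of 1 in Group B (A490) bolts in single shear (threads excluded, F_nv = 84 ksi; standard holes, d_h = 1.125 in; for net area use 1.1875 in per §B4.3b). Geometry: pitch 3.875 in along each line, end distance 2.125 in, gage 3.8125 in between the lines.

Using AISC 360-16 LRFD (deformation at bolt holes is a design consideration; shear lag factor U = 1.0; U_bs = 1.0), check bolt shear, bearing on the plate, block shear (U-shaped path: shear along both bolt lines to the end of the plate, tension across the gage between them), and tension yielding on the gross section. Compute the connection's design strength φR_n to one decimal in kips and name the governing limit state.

Bolt shear: A_b = π(1)²/4 = 0.7854 in². φR_n = 0.75 × 84 × 0.7854 × 6 × 1 = 296.9 kips.
Bearing (0.375 in plate, F_u = 58 ksi): end bolts L_c = 2.125 − 1.125/2 = 1.5625, R_n = min(1.2×1.5625×0.375×58, 2.4×1×0.375×58) = 40.781 kips/bolt; interior L_c = 3.875 − 1.125 = 2.75, R_n = 52.2 kips/bolt. φR_n = 0.75 × (2×40.781 + 4×52.2) = 217.8 kips.
Block shear: shear path 2×[2.125+2×3.875] = 2×9.875 in, A_gv = 7.4063, A_nv = 2×(9.875 − 2.5×1.1875)×0.375 = 5.1797 in²; tension across gage: (3.8125 − 1×1.1875)×0.375 = 0.98438 in². R_n = min(0.6×58×5.1797, 0.6×36×7.4063) + 1.0×58×0.98438 = min(180.25, 159.98) + 57.094 = 217.07 kips. φR_n = 0.75 × 217.07 = 162.8 kips.
Tension yield (gross): A_g = 11.4375×0.375 = 4.2891 in². φR_n = 0.90 × 36 × 4.2891 = 139.0 kips.
Governing: min(296.9, 217.8, 162.8, 139.0) = 139.0 kips → gross-section yield.

139.0 kips (gross-section yield governs)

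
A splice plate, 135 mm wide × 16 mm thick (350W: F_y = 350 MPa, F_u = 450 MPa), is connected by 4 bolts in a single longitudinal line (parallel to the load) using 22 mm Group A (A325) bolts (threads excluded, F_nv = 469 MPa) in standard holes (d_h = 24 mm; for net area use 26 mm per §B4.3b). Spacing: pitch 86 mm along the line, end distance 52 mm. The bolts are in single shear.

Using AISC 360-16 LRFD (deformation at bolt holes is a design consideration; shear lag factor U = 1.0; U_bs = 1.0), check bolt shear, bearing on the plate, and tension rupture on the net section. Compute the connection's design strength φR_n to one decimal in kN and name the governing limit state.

Bolt shear: A_b = π(22)²/4 = 380.13 mm². φR_n = 0.75 × 469 × 380.13 × 4 × 1 = 534.8 kN.
Bearing (16 mm plate, F_u = 450 MPa): end bolts L_c = 52 − 24/2 = 40, R_n = min(1.2×40×16×450, 2.4×22×16×450) = 345.6 kN/bolt; interior L_c = 86 − 24 = 62, R_n = 380.16 kN/bolt. φR_n = 0.75 × (1×345.6 + 3×380.16) = 1114.6 kN.
Tension rupture (net): A_n = (135 − 1×26)×16 = 1744 mm² (U = 1.0, A_e = A_n). φR_n = 0.75 × 450 × 1744 = 588.6 kN.
Governing: min(534.8, 1114.6, 588.6) = 534.8 kN → bolt shear.

534.8 kN (bolt shear governs)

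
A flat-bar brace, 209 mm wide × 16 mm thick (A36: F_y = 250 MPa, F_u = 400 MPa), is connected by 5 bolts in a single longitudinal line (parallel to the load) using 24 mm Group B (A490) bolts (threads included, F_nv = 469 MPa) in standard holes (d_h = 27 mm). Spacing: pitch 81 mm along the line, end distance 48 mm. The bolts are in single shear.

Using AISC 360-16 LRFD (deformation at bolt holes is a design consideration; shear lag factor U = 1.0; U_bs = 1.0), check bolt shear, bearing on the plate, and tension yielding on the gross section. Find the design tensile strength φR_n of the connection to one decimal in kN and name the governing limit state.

752.4 kN (gross-section yield governs)

Bolt shear: A_b = π(24)²/4 = 452.39 mm². φR_n = 0.75 × 469 × 452.39 × 5 × 1 = 795.6 kN.
Bearing (16 mm plate, F_u = 400 MPa): end bolts L_c = 48 − 27/2 = 34.5, R_n = min(1.2×34.5×16×400, 2.4×24×16×400) = 264.96 kN/bolt; interior L_c = 81 − 27 = 54, R_n = 368.64 kN/bolt. φR_n = 0.75 × (1×264.96 + 4×368.64) = 1304.6 kN.
Tension yield (gross): A_g = 209×16 = 3344 mm². φR_n = 0.90 × 250 × 3344 = 752.4 kN.
Governing: min(795.6, 1304.6, 752.4) = 752.4 kN → gross-section yield.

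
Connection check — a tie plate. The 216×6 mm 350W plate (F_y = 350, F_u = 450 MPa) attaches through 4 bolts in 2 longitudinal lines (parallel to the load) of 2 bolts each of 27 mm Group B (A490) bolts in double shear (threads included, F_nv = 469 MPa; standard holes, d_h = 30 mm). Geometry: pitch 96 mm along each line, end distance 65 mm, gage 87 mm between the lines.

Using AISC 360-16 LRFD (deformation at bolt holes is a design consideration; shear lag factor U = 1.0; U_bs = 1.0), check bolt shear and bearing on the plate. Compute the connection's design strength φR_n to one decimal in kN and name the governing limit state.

Bolt shear: A_b = π(27)²/4 = 572.56 mm². φR_n = 0.75 × 469 × 572.56 × 4 × 2 = 1611.2 kN.
Bearing (6 mm plate, F_u = 450 MPa): end bolts L_c = 65 − 30/2 = 50, R_n = min(1.2×50×6×450, 2.4×27×6×450) = 162 kN/bolt; interior L_c = 96 − 30 = 66, R_n = 174.96 kN/bolt. φR_n = 0.75 × (2×162 + 2×174.96) = 505.4 kN.
Governing: min(1611.2, 505.4) = 505.4 kN → bearing.

505.4 kN (bearing governs)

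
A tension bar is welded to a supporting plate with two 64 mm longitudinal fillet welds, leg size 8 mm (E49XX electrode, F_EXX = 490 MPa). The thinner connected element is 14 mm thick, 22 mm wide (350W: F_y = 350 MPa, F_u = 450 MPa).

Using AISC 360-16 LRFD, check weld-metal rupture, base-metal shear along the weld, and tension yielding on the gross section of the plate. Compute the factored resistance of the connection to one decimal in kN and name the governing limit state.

Weld metal: throat = 0.707×8 = 5.656 mm, L = 2×64 = 128 mm. φR_n = 0.75 × 0.6 × 490 × 5.656 × 128 = 159.6 kN.
Base metal shear (14 mm plate): yield φR_n = 1.0×0.6×350×14×128 = 376.3 kN; rupture φR_n = 0.75×0.6×450×14×128 = 362.9 kN; take 362.9 kN (rupture).
Tension yield (gross): A_g = 22×14 = 308 mm². φR_n = 0.90 × 350 × 308 = 97.0 kN.
Governing: min(159.6, 362.9, 97.0) = 97.0 kN → gross-section yield.

97.0 kN (gross-section yield governs)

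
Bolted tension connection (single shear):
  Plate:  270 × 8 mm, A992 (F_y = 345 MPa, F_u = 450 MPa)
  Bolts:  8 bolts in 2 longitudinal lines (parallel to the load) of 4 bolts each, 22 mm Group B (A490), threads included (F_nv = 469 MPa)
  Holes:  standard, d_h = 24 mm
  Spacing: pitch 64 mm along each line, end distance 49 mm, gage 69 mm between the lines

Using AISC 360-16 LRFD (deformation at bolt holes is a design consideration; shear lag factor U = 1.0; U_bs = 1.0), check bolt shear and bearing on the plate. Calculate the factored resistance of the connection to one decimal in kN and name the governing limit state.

Bolt shear: A_b = π(22)²/4 = 380.13 mm². φR_n = 0.75 × 469 × 380.13 × 8 × 1 = 1069.7 kN.
Bearing (8 mm plate, F_u = 450 MPa): end bolts L_c = 49 − 24/2 = 37, R_n = min(1.2×37×8×450, 2.4×22×8×450) = 159.84 kN/bolt; interior L_c = 64 − 24 = 40, R_n = 172.8 kN/bolt. φR_n = 0.75 × (2×159.84 + 6×172.8) = 1017.4 kN.
Governing: min(1069.7, 1017.4) = 1017.4 kN → bearing.

1017.4 kN (bearing governs)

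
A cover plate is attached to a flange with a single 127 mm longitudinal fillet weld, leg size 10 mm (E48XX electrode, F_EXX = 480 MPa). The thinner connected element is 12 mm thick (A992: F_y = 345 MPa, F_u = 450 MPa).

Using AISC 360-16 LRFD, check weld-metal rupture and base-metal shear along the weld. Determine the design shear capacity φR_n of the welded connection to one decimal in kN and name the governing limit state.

Weld metal: throat = 0.707×10 = 7.07 mm, L = 127 mm. φR_n = 0.75 × 0.6 × 480 × 7.07 × 127 = 193.9 kN.
Base metal shear (12 mm plate): yield φR_n = 1.0×0.6×345×12×127 = 315.5 kN; rupture φR_n = 0.75×0.6×450×12×127 = 308.6 kN; take 308.6 kN (rupture).
Governing: min(193.9, 308.6) = 193.9 kN → weld metal.

193.9 kN (weld metal governs)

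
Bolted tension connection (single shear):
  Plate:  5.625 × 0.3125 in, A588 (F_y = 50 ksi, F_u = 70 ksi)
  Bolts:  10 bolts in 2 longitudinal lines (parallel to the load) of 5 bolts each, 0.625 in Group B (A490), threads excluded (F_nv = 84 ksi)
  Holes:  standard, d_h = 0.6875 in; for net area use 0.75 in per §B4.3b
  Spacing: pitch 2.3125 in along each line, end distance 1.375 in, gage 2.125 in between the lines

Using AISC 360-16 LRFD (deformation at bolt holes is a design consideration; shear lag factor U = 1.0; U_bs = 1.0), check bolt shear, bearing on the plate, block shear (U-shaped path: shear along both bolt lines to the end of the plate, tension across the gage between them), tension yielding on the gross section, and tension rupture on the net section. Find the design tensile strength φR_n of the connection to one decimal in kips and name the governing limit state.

67.7 kips (net-section rupture governs)

Bolt shear: A_b = π(0.625)²/4 = 0.3068 in². φR_n = 0.75 × 84 × 0.3068 × 10 × 1 = 193.3 kips.
Bearing (0.3125 in plate, F_u = 70 ksi): end bolts L_c = 1.375 − 0.6875/2 = 1.03125, R_n = min(1.2×1.03125×0.3125×70, 2.4×0.625×0.3125×70) = 27.07 kips/bolt; interior L_c = 2.3125 − 0.6875 = 1.625, R_n = 32.813 kips/bolt. φR_n = 0.75 × (2×27.07 + 8×32.813) = 237.5 kips.
Block shear: shear path 2×[1.375+4×2.3125] = 2×10.625 in, A_gv = 6.6406, A_nv = 2×(10.625 − 4.5×0.75)×0.3125 = 4.5313 in²; tension across gage: (2.125 − 1×0.75)×0.3125 = 0.42969 in². R_n = min(0.6×70×4.5313, 0.6×50×6.6406) + 1.0×70×0.42969 = min(190.31, 199.22) + 30.078 = 220.39 kips. φR_n = 0.75 × 220.39 = 165.3 kips.
Tension yield (gross): A_g = 5.625×0.3125 = 1.7578 in². φR_n = 0.90 × 50 × 1.7578 = 79.1 kips.
Tension rupture (net): A_n = (5.625 − 2×0.75)×0.3125 = 1.2891 in² (U = 1.0, A_e = A_n). φR_n = 0.75 × 70 × 1.2891 = 67.7 kips.
Governing: min(193.3, 237.5, 165.3, 79.1, 67.7) = 67.7 kips → net-section rupture.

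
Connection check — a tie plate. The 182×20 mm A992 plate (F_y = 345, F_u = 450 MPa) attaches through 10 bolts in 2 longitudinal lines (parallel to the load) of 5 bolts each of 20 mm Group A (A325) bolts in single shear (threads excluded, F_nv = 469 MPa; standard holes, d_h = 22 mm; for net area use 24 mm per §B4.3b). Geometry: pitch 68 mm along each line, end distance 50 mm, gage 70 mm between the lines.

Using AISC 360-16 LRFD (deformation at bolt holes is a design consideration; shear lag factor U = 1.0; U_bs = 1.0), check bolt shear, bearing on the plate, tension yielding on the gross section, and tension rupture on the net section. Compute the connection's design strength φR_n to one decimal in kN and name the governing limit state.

Bolt shear: A_b = π(20)²/4 = 314.16 mm². φR_n = 0.75 × 469 × 314.16 × 10 × 1 = 1105.1 kN.
Bearing (20 mm plate, F_u = 450 MPa): end bolts L_c = 50 − 22/2 = 39, R_n = min(1.2×39×20×450, 2.4×20×20×450) = 421.2 kN/bolt; interior L_c = 68 − 22 = 46, R_n = 432 kN/bolt. φR_n = 0.75 × (2×421.2 + 8×432) = 3223.8 kN.
Tension yield (gross): A_g = 182×20 = 3640 mm². φR_n = 0.90 × 345 × 3640 = 1130.2 kN.
Tension rupture (net): A_n = (182 − 2×24)×20 = 2680 mm² (U = 1.0, A_e = A_n). φR_n = 0.75 × 450 × 2680 = 904.5 kN.
Governing: min(1105.1, 3223.8, 1130.2, 904.5) = 904.5 kN → net-section rupture.

904.5 kN (net-section rupture governs)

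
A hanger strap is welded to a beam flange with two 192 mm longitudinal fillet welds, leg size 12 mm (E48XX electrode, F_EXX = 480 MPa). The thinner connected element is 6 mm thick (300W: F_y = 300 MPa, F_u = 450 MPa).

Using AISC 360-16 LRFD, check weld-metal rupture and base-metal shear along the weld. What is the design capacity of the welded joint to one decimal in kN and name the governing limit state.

Weld metal: throat = 0.707×12 = 8.484 mm, L = 2×192 = 384 mm. φR_n = 0.75 × 0.6 × 480 × 8.484 × 384 = 703.7 kN.
Base metal shear (6 mm plate): yield φR_n = 1.0×0.6×300×6×384 = 414.7 kN; rupture φR_n = 0.75×0.6×450×6×384 = 466.6 kN; take 414.7 kN (yield).
Governing: min(703.7, 414.7) = 414.7 kN → base-metal shear.

414.7 kN (base-metal shear governs)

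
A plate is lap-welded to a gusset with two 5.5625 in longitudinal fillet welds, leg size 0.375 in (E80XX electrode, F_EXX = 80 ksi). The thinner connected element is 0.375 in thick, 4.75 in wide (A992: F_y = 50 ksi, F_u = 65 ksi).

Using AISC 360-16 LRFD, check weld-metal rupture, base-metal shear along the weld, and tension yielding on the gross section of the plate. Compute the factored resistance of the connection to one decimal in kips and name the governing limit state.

80.2 kips (gross-section yield governs)

Weld metal: throat = 0.707×0.375 = 0.26513 in, L = 2×5.5625 = 11.125 in. φR_n = 0.75 × 0.6 × 80 × 0.26513 × 11.125 = 106.2 kips.
Base metal shear (0.375 in plate): yield φR_n = 1.0×0.6×50×0.375×11.125 = 125.2 kips; rupture φR_n = 0.75×0.6×65×0.375×11.125 = 122.0 kips; take 122.0 kips (rupture).
Tension yield (gross): A_g = 4.75×0.375 = 1.7813 in². φR_n = 0.90 × 50 × 1.7813 = 80.2 kips.
Governing: min(106.2, 122.0, 80.2) = 80.2 kips → gross-section yield.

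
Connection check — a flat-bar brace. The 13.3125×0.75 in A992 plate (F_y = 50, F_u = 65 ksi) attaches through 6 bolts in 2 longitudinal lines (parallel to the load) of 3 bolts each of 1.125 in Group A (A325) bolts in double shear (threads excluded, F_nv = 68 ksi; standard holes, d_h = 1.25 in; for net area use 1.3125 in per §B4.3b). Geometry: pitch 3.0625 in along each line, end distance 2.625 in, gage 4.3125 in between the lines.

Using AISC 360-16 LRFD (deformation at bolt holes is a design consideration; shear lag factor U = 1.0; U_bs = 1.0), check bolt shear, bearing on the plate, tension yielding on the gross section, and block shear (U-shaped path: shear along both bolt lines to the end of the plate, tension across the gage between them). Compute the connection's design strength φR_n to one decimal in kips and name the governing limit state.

Bolt shear: A_b = π(1.125)²/4 = 0.99402 in². φR_n = 0.75 × 68 × 0.99402 × 6 × 2 = 608.3 kips.
Bearing (0.75 in plate, F_u = 65 ksi): end bolts L_c = 2.625 − 1.25/2 = 2, R_n = min(1.2×2×0.75×65, 2.4×1.125×0.75×65) = 117 kips/bolt; interior L_c = 3.0625 − 1.25 = 1.8125, R_n = 106.03 kips/bolt. φR_n = 0.75 × (2×117 + 4×106.03) = 493.6 kips.
Tension yield (gross): A_g = 13.3125×0.75 = 9.9844 in². φR_n = 0.90 × 50 × 9.9844 = 449.3 kips.
Block shear: shear path 2×[2.625+2×3.0625] = 2×8.75 in, A_gv = 13.125, A_nv = 2×(8.75 − 2.5×1.3125)×0.75 = 8.2031 in²; tension across gage: (4.3125 − 1×1.3125)×0.75 = 2.25 in². R_n = min(0.6×65×8.2031, 0.6×50×13.125) + 1.0×65×2.25 = min(319.92, 393.75) + 146.25 = 466.17 kips. φR_n = 0.75 × 466.17 = 349.6 kips.
Governing: min(608.3, 493.6, 449.3, 349.6) = 349.6 kips → block shear.

349.6 kips (block shear governs)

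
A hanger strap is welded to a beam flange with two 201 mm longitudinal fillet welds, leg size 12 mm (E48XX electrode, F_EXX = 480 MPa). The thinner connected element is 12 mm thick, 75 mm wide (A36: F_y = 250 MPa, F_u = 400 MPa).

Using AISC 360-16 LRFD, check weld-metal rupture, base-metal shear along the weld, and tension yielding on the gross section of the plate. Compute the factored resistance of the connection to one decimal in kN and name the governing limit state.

Weld metal: throat = 0.707×12 = 8.484 mm, L = 2×201 = 402 mm. φR_n = 0.75 × 0.6 × 480 × 8.484 × 402 = 736.7 kN.
Base metal shear (12 mm plate): yield φR_n = 1.0×0.6×250×12×402 = 723.6 kN; rupture φR_n = 0.75×0.6×400×12×402 = 868.3 kN; take 723.6 kN (yield).
Tension yield (gross): A_g = 75×12 = 900 mm². φR_n = 0.90 × 250 × 900 = 202.5 kN.
Governing: min(736.7, 723.6, 202.5) = 202.5 kN → gross-section yield.

202.5 kN (gross-section yield governs)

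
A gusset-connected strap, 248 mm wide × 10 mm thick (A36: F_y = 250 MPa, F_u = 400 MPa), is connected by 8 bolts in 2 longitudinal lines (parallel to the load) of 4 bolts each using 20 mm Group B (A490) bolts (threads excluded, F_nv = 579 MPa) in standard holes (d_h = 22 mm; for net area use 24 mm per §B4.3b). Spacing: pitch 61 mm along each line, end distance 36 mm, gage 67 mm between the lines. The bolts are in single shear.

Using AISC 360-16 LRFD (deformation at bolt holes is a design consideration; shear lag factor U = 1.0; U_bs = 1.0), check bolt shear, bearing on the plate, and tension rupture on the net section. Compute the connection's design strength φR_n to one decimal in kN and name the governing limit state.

600.0 kN (net-section rupture governs)

Bolt shear: A_b = π(20)²/4 = 314.16 mm². φR_n = 0.75 × 579 × 314.16 × 8 × 1 = 1091.4 kN.
Bearing (10 mm plate, F_u = 400 MPa): end bolts L_c = 36 − 22/2 = 25, R_n = min(1.2×25×10×400, 2.4×20×10×400) = 120 kN/bolt; interior L_c = 61 − 22 = 39, R_n = 187.2 kN/bolt. φR_n = 0.75 × (2×120 + 6×187.2) = 1022.4 kN.
Tension rupture (net): A_n = (248 − 2×24)×10 = 2000 mm² (U = 1.0, A_e = A_n). φR_n = 0.75 × 400 × 2000 = 600.0 kN.
Governing: min(1091.4, 1022.4, 600.0) = 600.0 kN → net-section rupture.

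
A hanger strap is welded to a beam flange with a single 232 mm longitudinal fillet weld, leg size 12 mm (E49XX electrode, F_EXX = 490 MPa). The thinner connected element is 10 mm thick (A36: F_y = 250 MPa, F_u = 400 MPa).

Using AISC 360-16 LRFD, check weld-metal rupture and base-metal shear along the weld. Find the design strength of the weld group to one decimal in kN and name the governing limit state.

348.0 kN (base-metal shear governs)

Weld metal: throat = 0.707×12 = 8.484 mm, L = 232 mm. φR_n = 0.75 × 0.6 × 490 × 8.484 × 232 = 434.0 kN.
Base metal shear (10 mm plate): yield φR_n = 1.0×0.6×250×10×232 = 348.0 kN; rupture φR_n = 0.75×0.6×400×10×232 = 417.6 kN; take 348.0 kN (yield).
Governing: min(434.0, 348.0) = 348.0 kN → base-metal shear.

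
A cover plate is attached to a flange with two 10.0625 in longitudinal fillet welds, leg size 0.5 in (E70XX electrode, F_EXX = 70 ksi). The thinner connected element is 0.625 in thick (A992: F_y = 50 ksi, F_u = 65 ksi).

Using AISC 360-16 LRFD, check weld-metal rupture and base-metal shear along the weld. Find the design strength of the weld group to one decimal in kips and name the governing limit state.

224.1 kips (weld metal governs)

Weld metal: throat = 0.707×0.5 = 0.3535 in, L = 2×10.0625 = 20.125 in. φR_n = 0.75 × 0.6 × 70 × 0.3535 × 20.125 = 224.1 kips.
Base metal shear (0.625 in plate): yield φR_n = 1.0×0.6×50×0.625×20.125 = 377.3 kips; rupture φR_n = 0.75×0.6×65×0.625×20.125 = 367.9 kips; take 367.9 kips (rupture).
Governing: min(224.1, 367.9) = 224.1 kips → weld metal.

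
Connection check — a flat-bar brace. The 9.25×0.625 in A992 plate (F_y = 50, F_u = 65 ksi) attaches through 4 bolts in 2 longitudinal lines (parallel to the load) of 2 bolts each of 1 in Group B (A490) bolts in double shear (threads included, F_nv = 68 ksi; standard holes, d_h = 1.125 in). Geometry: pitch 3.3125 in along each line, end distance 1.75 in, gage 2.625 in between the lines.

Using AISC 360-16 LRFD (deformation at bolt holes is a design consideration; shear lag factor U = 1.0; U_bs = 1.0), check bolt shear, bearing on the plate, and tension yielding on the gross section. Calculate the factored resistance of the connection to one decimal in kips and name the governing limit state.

233.1 kips (bearing governs)

Bolt shear: A_b = π(1)²/4 = 0.7854 in². φR_n = 0.75 × 68 × 0.7854 × 4 × 2 = 320.4 kips.
Bearing (0.625 in plate, F_u = 65 ksi): end bolts L_c = 1.75 − 1.125/2 = 1.1875, R_n = min(1.2×1.1875×0.625×65, 2.4×1×0.625×65) = 57.891 kips/bolt; interior L_c = 3.3125 − 1.125 = 2.1875, R_n = 97.5 kips/bolt. φR_n = 0.75 × (2×57.891 + 2×97.5) = 233.1 kips.
Tension yield (gross): A_g = 9.25×0.625 = 5.7813 in². φR_n = 0.90 × 50 × 5.7813 = 260.2 kips.
Governing: min(320.4, 233.1, 260.2) = 233.1 kips → bearing.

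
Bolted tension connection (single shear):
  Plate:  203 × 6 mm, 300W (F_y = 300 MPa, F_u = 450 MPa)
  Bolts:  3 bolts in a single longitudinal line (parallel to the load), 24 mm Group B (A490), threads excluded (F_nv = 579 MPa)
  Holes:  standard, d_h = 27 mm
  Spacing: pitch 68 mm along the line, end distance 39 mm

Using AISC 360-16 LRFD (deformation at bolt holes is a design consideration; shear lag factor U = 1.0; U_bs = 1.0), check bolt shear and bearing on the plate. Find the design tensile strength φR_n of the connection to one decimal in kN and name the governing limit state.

Bolt shear: A_b = π(24)²/4 = 452.39 mm². φR_n = 0.75 × 579 × 452.39 × 3 × 1 = 589.4 kN.
Bearing (6 mm plate, F_u = 450 MPa): end bolts L_c = 39 − 27/2 = 25.5, R_n = min(1.2×25.5×6×450, 2.4×24×6×450) = 82.62 kN/bolt; interior L_c = 68 − 27 = 41, R_n = 132.84 kN/bolt. φR_n = 0.75 × (1×82.62 + 2×132.84) = 261.2 kN.
Governing: min(589.4, 261.2) = 261.2 kN → bearing.

261.2 kN (bearing governs)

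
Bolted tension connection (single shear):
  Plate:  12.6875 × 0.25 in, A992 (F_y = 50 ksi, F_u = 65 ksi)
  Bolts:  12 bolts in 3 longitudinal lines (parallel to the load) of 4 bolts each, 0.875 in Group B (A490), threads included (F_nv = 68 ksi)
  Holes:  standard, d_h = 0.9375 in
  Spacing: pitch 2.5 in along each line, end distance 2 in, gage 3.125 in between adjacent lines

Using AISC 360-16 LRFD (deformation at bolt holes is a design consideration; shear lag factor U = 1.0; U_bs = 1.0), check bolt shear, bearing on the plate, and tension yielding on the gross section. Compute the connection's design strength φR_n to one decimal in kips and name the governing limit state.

142.7 kips (gross-section yield governs)

Bolt shear: A_b = π(0.875)²/4 = 0.60132 in². φR_n = 0.75 × 68 × 0.60132 × 12 × 1 = 368.0 kips.
Bearing (0.25 in plate, F_u = 65 ksi): end bolts L_c = 2 − 0.9375/2 = 1.53125, R_n = min(1.2×1.53125×0.25×65, 2.4×0.875×0.25×65) = 29.859 kips/bolt; interior L_c = 2.5 − 0.9375 = 1.5625, R_n = 30.469 kips/bolt. φR_n = 0.75 × (3×29.859 + 9×30.469) = 272.8 kips.
Tension yield (gross): A_g = 12.6875×0.25 = 3.1719 in². φR_n = 0.90 × 50 × 3.1719 = 142.7 kips.
Governing: min(368.0, 272.8, 142.7) = 142.7 kips → gross-section yield.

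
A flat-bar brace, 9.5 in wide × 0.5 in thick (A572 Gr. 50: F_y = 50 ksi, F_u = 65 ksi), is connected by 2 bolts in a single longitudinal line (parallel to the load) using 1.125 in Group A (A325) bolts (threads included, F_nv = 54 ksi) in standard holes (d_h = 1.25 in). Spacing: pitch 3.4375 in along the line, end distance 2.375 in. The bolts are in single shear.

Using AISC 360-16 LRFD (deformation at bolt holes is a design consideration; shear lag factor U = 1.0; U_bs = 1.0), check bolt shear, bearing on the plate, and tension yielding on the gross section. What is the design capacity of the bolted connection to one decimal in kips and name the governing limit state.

80.5 kips (bolt shear governs)

Bolt shear: A_b = π(1.125)²/4 = 0.99402 in². φR_n = 0.75 × 54 × 0.99402 × 2 × 1 = 80.5 kips.
Bearing (0.5 in plate, F_u = 65 ksi): end bolts L_c = 2.375 − 1.25/2 = 1.75, R_n = min(1.2×1.75×0.5×65, 2.4×1.125×0.5×65) = 68.25 kips/bolt; interior L_c = 3.4375 − 1.25 = 2.1875, R_n = 85.313 kips/bolt. φR_n = 0.75 × (1×68.25 + 1×85.313) = 115.2 kips.
Tension yield (gross): A_g = 9.5×0.5 = 4.75 in². φR_n = 0.90 × 50 × 4.75 = 213.8 kips.
Governing: min(80.5, 115.2, 213.8) = 80.5 kips → bolt shear.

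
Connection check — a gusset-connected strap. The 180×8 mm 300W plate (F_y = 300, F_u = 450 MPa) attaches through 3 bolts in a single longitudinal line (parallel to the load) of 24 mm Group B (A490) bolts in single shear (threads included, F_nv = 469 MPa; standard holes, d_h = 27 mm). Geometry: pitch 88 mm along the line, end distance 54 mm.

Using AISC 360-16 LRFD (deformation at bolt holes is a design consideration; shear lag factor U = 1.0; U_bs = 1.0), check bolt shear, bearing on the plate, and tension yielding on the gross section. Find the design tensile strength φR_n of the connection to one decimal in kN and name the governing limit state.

388.8 kN (gross-section yield governs)

Bolt shear: A_b = π(24)²/4 = 452.39 mm². φR_n = 0.75 × 469 × 452.39 × 3 × 1 = 477.4 kN.
Bearing (8 mm plate, F_u = 450 MPa): end bolts L_c = 54 − 27/2 = 40.5, R_n = min(1.2×40.5×8×450, 2.4×24×8×450) = 174.96 kN/bolt; interior L_c = 88 − 27 = 61, R_n = 207.36 kN/bolt. φR_n = 0.75 × (1×174.96 + 2×207.36) = 442.3 kN.
Tension yield (gross): A_g = 180×8 = 1440 mm². φR_n = 0.90 × 300 × 1440 = 388.8 kN.
Governing: min(477.4, 442.3, 388.8) = 388.8 kN → gross-section yield.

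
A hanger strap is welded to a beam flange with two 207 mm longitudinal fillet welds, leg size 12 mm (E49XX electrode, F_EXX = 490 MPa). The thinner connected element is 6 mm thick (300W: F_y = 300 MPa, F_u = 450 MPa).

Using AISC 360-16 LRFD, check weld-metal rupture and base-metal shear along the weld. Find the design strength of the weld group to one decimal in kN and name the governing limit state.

447.1 kN (base-metal shear governs)

Weld metal: throat = 0.707×12 = 8.484 mm, L = 2×207 = 414 mm. φR_n = 0.75 × 0.6 × 490 × 8.484 × 414 = 774.5 kN.
Base metal shear (6 mm plate): yield φR_n = 1.0×0.6×300×6×414 = 447.1 kN; rupture φR_n = 0.75×0.6×450×6×414 = 503.0 kN; take 447.1 kN (yield).
Governing: min(774.5, 447.1) = 447.1 kN → base-metal shear.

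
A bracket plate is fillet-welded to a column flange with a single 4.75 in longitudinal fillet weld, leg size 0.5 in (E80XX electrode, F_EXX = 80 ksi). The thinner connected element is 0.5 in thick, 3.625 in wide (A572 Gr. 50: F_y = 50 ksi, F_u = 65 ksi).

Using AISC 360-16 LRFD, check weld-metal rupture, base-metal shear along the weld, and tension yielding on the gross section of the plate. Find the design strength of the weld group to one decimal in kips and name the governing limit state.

Weld metal: throat = 0.707×0.5 = 0.3535 in, L = 4.75 in. φR_n = 0.75 × 0.6 × 80 × 0.3535 × 4.75 = 60.4 kips.
Base metal shear (0.5 in plate): yield φR_n = 1.0×0.6×50×0.5×4.75 = 71.3 kips; rupture φR_n = 0.75×0.6×65×0.5×4.75 = 69.5 kips; take 69.5 kips (rupture).
Tension yield (gross): A_g = 3.625×0.5 = 1.8125 in². φR_n = 0.90 × 50 × 1.8125 = 81.6 kips.
Governing: min(60.4, 69.5, 81.6) = 60.4 kips → weld metal.

60.4 kips (weld metal governs)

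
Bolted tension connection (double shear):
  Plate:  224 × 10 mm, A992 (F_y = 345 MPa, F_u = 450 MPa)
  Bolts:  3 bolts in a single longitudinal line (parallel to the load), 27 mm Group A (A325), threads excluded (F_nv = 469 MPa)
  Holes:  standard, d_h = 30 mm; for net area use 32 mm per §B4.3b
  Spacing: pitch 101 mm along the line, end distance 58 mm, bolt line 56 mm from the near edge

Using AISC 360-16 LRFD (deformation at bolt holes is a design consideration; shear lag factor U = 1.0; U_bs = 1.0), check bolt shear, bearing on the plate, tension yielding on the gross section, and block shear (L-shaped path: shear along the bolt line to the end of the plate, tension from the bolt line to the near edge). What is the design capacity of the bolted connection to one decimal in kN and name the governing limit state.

499.5 kN (block shear governs)

Bolt shear: A_b = π(27)²/4 = 572.56 mm². φR_n = 0.75 × 469 × 572.56 × 3 × 2 = 1208.4 kN.
Bearing (10 mm plate, F_u = 450 MPa): end bolts L_c = 58 − 30/2 = 43, R_n = min(1.2×43×10×450, 2.4×27×10×450) = 232.2 kN/bolt; interior L_c = 101 − 30 = 71, R_n = 291.6 kN/bolt. φR_n = 0.75 × (1×232.2 + 2×291.6) = 611.6 kN.
Tension yield (gross): A_g = 224×10 = 2240 mm². φR_n = 0.90 × 345 × 2240 = 695.5 kN.
Block shear: shear path 1×[58+2×101] = 1×260 mm, A_gv = 2600, A_nv = 1×(260 − 2.5×32)×10 = 1800 mm²; tension to near edge: (56 − 0.5×32)×10 = 400 mm². R_n = min(0.6×450×1800, 0.6×345×2600) + 1.0×450×400 = min(486, 538.2) + 180 = 666 kN. φR_n = 0.75 × 666 = 499.5 kN.
Governing: min(1208.4, 611.6, 695.5, 499.5) = 499.5 kN → block shear.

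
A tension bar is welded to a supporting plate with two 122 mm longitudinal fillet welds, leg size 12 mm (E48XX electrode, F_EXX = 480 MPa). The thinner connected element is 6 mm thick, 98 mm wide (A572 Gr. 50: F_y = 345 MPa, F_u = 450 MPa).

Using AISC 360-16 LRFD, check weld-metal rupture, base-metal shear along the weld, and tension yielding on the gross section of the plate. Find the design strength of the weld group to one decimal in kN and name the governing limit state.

Weld metal: throat = 0.707×12 = 8.484 mm, L = 2×122 = 244 mm. φR_n = 0.75 × 0.6 × 480 × 8.484 × 244 = 447.1 kN.
Base metal shear (6 mm plate): yield φR_n = 1.0×0.6×345×6×244 = 303.0 kN; rupture φR_n = 0.75×0.6×450×6×244 = 296.5 kN; take 296.5 kN (rupture).
Tension yield (gross): A_g = 98×6 = 588 mm². φR_n = 0.90 × 345 × 588 = 182.6 kN.
Governing: min(447.1, 296.5, 182.6) = 182.6 kN → gross-section yield.

182.6 kN (gross-section yield governs)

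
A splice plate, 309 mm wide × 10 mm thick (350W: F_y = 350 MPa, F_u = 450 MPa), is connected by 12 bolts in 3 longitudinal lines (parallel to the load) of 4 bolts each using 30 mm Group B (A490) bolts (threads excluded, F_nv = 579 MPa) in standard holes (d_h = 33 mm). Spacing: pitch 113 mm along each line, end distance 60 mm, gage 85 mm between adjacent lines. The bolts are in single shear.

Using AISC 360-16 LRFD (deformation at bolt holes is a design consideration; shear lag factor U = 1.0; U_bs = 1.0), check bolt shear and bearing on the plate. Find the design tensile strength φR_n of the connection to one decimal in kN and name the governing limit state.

Bolt shear: A_b = π(30)²/4 = 706.86 mm². φR_n = 0.75 × 579 × 706.86 × 12 × 1 = 3683.4 kN.
Bearing (10 mm plate, F_u = 450 MPa): end bolts L_c = 60 − 33/2 = 43.5, R_n = min(1.2×43.5×10×450, 2.4×30×10×450) = 234.9 kN/bolt; interior L_c = 113 − 33 = 80, R_n = 324 kN/bolt. φR_n = 0.75 × (3×234.9 + 9×324) = 2715.5 kN.
Governing: min(3683.4, 2715.5) = 2715.5 kN → bearing.

2715.5 kN (bearing governs)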